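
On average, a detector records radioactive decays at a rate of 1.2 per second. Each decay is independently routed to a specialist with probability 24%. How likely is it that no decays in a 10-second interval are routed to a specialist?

0.0561

Thinning: the decays that are routed to a specialist themselves form a Poisson process with rate 0.24 × 1.2 = 0.288 per second.
Over the interval, μ = 0.288 × 10 = 2.88 (a 10-second interval = 10 seconds).
P(N = 0) = e^(−2.88) · 2.88^0/0! ≈ 0.0561.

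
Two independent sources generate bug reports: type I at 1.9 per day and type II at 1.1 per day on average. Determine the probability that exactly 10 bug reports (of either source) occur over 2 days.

Independent Poisson processes superpose: combined rate λ = 1.9 + 1.1 = 3 per day.
Over the interval, μ = 3 × 2 = 6 (2 days).
P(N = 10) = e^(−6) · 6^10/10! ≈ 0.0413.

0.0413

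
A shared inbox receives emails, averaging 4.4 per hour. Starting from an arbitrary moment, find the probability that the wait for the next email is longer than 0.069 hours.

0.7382

The wait for the next event is exponential with rate λ = 4.4 per hour.
P(T > 0.069) = e^(−λt) = e^(−4.4 × 0.069) = e^(−0.3036) ≈ 0.7382.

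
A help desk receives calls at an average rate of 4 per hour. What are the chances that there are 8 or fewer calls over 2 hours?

Over the interval, μ = 4 × 2 = 8 (2 hours).
P(N ≤ 8) = Σ_{j=0}^{8} e^(−μ) μ^j/j! ≈ 0.5925.

0.5925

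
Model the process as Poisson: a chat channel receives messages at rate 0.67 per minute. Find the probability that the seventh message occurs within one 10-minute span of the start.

Over the interval, μ = 0.67 × 10 = 6.7 (a 10-minute span = 10 minutes).
The seventh arrival falls in the interval iff at least 7 events occur there: P(S_7 ≤ t) = P(N ≥ 7) = 1 − P(N ≤ 6) ≈ 0.5047.

0.5047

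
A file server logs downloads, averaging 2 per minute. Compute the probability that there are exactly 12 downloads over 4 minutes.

Over the interval, μ = 2 × 4 = 8 (4 minutes).
P(N = 12) = e^(−μ) μ^12/12! = e^(−8) · 8^12/479001600 ≈ 0.0481.

0.0481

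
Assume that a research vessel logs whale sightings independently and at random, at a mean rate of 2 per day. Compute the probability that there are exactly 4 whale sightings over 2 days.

0.1954

Over the interval, μ = 2 × 2 = 4 (2 days).
P(N = 4) = e^(−μ) μ^4/4! = e^(−4) · 4^4/24 ≈ 0.1954.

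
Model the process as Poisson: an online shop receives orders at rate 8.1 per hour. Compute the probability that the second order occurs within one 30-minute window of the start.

Over the interval, μ = 8.1 × 0.5 = 4.05 (a 30-minute window = 0.5 hours).
The second arrival falls in the interval iff at least 2 events occur there: P(S_2 ≤ t) = P(N ≥ 2) = 1 − P(N ≤ 1) ≈ 0.9120.

0.9120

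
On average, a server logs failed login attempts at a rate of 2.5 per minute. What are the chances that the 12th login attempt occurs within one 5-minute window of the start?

0.5942

Over the interval, μ = 2.5 × 5 = 12.5 (a 5-minute window = 5 minutes).
The 12th arrival falls in the interval iff at least 12 events occur there: P(S_12 ≤ t) = P(N ≥ 12) = 1 − P(N ≤ 11) ≈ 0.5942.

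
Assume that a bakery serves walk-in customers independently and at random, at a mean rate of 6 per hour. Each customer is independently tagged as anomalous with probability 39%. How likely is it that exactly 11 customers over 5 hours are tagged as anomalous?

Thinning: the customers that are tagged as anomalous themselves form a Poisson process with rate 0.39 × 6 = 2.34 per hour.
Over the interval, μ = 2.34 × 5 = 11.7 (5 hours).
P(N = 11) = e^(−11.7) · 11.7^11/11! ≈ 0.1169.

0.1169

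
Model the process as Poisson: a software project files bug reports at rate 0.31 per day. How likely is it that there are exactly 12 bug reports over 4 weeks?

0.0649

Over the interval, μ = 0.31 × 28 = 8.68 (4 weeks = 28 days).
P(N = 12) = e^(−μ) μ^12/12! = e^(−8.68) · 8.68^12/479001600 ≈ 0.0649.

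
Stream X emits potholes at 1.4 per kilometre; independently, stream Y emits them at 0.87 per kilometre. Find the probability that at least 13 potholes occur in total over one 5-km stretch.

Independent Poisson processes superpose: combined rate λ = 1.4 + 0.87 = 2.27 per kilometre.
Over the interval, μ = 2.27 × 5 = 11.35 (a 5-km stretch = 5 kilometres).
P(N ≥ 13) = 1 − P(N ≤ 12) ≈ 0.3501.

0.3501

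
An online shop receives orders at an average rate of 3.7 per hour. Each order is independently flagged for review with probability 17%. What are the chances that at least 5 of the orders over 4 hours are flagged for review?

0.1110

Thinning: the orders that are flagged for review themselves form a Poisson process with rate 0.17 × 3.7 = 0.629 per hour.
Over the interval, μ = 0.629 × 4 = 2.516 (4 hours).
P(N ≥ 5) = 1 − P(N ≤ 4) ≈ 0.1110.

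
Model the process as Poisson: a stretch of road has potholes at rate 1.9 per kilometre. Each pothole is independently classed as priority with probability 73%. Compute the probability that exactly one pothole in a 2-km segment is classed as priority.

0.1731

Thinning: the potholes that are classed as priority themselves form a Poisson process with rate 0.73 × 1.9 = 1.387 per kilometre.
Over the interval, μ = 1.387 × 2 = 2.774 (a 2-km segment = 2 kilometres).
P(N = 1) = e^(−2.774) · 2.774^1/1! ≈ 0.1731.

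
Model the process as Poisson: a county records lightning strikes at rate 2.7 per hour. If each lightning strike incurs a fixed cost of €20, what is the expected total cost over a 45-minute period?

€40.5

E[N] = 2.7 × 0.75 = 2.025 (a 45-minute period = 0.75 hours); E[cost] = 2.025 × €20 = €40.5.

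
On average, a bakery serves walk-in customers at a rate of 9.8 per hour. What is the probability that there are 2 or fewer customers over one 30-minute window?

0.1333

Over the interval, μ = 9.8 × 0.5 = 4.9 (a 30-minute window = 0.5 hours).
P(N ≤ 2) = Σ_{j=0}^{2} e^(−μ) μ^j/j! ≈ 0.1333.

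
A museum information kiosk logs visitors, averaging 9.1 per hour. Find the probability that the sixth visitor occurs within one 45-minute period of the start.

Over the interval, μ = 9.1 × 0.75 = 6.825 (a 45-minute period = 0.75 hours).
The sixth arrival falls in the interval iff at least 6 events occur there: P(S_6 ≤ t) = P(N ≥ 6) = 1 − P(N ≤ 5) ≈ 0.6764.

0.6764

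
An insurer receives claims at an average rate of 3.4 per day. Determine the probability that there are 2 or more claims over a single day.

With mean μ = 3.4 per day,
P(N ≥ 2) = 1 − P(N ≤ 1) = 1 − Σ_{j=0}^{1} e^(−μ) μ^j/j! ≈ 0.8532.

0.8532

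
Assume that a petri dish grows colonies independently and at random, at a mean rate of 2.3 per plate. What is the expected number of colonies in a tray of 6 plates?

E[N] = λt = 2.3 × 6 = 13.8 (a tray of 6 plates = 6 plates).

13.8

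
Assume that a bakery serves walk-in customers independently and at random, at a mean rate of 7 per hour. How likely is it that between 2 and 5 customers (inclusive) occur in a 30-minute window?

Over the interval, μ = 7 × 0.5 = 3.5 (a 30-minute window = 0.5 hours).
P(2 ≤ N ≤ 5) = Σ_{j=2}^{5} e^(−3.5) · 3.5^j/j! ≈ 0.7217.

0.7217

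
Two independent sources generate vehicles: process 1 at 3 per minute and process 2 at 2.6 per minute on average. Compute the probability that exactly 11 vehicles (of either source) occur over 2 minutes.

Independent Poisson processes superpose: combined rate λ = 3 + 2.6 = 5.6 per minute.
Over the interval, μ = 5.6 × 2 = 11.2 (2 minutes).
P(N = 11) = e^(−11.2) · 11.2^11/11! ≈ 0.1192.

0.1192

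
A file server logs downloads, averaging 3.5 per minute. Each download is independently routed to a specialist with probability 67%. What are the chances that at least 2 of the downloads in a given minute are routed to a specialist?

Thinning: the downloads that are routed to a specialist themselves form a Poisson process with rate 0.67 × 3.5 = 2.345 per minute.
So μ = 2.345.
P(N ≥ 2) = 1 − P(N ≤ 1) ≈ 0.6794.

0.6794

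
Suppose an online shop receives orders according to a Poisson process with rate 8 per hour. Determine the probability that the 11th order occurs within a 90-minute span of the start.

0.6528

Over the interval, μ = 8 × 1.5 = 12 (a 90-minute span = 1.5 hours).
The 11th arrival falls in the interval iff at least 11 events occur there: P(S_11 ≤ t) = P(N ≥ 11) = 1 − P(N ≤ 10) ≈ 0.6528.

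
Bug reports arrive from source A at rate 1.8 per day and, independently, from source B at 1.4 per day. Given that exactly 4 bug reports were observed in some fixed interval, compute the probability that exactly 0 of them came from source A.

0.0366

Given the total, each event is independently from source A with probability p = λ_A/(λ_A+λ_B) = 1.8/3.2 = 0.5625.
So K ~ Binomial(4, 1.8/3.2): P(K = 0) = C(4,0) · (1.8/3.2)^0 · (1.4/3.2)^4 ≈ 0.0366.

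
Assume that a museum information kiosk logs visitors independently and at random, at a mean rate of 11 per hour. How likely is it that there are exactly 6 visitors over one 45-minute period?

Over the interval, μ = 11 × 0.75 = 8.25 (a 45-minute period = 0.75 hours).
P(N = 6) = e^(−μ) μ^6/6! = e^(−8.25) · 8.25^6/720 ≈ 0.1144.

0.1144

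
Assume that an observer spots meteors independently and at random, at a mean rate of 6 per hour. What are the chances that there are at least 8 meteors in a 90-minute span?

0.6761

Over the interval, μ = 6 × 1.5 = 9 (a 90-minute span = 1.5 hours).
P(N ≥ 8) = 1 − P(N ≤ 7) = 1 − Σ_{j=0}^{7} e^(−μ) μ^j/j! ≈ 0.6761.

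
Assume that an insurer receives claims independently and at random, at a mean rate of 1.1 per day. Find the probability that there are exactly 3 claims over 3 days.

0.2209

Over the interval, μ = 1.1 × 3 = 3.3 (3 days).
P(N = 3) = e^(−μ) μ^3/3! = e^(−3.3) · 3.3^3/6 ≈ 0.2209.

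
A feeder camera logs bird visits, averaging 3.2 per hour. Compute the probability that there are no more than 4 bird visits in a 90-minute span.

0.4763

Over the interval, μ = 3.2 × 1.5 = 4.8 (a 90-minute span = 1.5 hours).
P(N ≤ 4) = Σ_{j=0}^{4} e^(−μ) μ^j/j! ≈ 0.4763.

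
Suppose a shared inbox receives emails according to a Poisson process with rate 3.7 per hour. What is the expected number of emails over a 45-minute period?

2.775

E[N] = λt = 3.7 × 0.75 = 2.775 (a 45-minute period = 0.75 hours).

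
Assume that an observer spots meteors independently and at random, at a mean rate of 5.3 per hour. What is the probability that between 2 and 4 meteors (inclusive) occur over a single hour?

0.3581

With mean μ = 5.3 per hour,
P(2 ≤ N ≤ 4) = Σ_{j=2}^{4} e^(−5.3) · 5.3^j/j! ≈ 0.3581.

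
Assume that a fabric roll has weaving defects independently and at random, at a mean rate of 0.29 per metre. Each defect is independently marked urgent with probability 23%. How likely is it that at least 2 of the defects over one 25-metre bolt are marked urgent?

0.4966

Thinning: the defects that are marked urgent themselves form a Poisson process with rate 0.23 × 0.29 = 0.0667 per metre.
Over the interval, μ = 0.0667 × 25 = 1.6675 (a 25-metre bolt = 25 metres).
P(N ≥ 2) = 1 − P(N ≤ 1) ≈ 0.4966.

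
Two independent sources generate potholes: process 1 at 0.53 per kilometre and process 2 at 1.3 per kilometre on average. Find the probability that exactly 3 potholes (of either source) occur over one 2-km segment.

Independent Poisson processes superpose: combined rate λ = 0.53 + 1.3 = 1.83 per kilometre.
Over the interval, μ = 1.83 × 2 = 3.66 (a 2-km segment = 2 kilometres).
P(N = 3) = e^(−3.66) · 3.66^3/3! ≈ 0.2103.

0.2103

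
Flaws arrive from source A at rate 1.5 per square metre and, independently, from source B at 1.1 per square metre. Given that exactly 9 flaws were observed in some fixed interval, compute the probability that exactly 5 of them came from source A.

Given the total, each event is independently from source A with probability p = λ_A/(λ_A+λ_B) = 1.5/2.6 ≈ 0.5769.
So K ~ Binomial(9, 1.5/2.6): P(K = 5) = C(9,5) · (1.5/2.6)^5 · (1.1/2.6)^4 ≈ 0.2580.

0.2580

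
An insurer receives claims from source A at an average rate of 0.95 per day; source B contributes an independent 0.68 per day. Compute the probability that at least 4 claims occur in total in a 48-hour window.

0.4108

Independent Poisson processes superpose: combined rate λ = 0.95 + 0.68 = 1.63 per day.
Over the interval, μ = 1.63 × 2 = 3.26 (a 48-hour window = 2 days).
P(N ≥ 4) = 1 − P(N ≤ 3) ≈ 0.4108.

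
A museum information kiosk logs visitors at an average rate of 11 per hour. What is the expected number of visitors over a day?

E[N] = λt = 11 × 24 = 264 (a day = 24 hours).

264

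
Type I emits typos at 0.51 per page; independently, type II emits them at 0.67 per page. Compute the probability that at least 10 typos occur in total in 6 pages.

0.1777

Independent Poisson processes superpose: combined rate λ = 0.51 + 0.67 = 1.18 per page.
Over the interval, μ = 1.18 × 6 = 7.08 (6 pages).
P(N ≥ 10) = 1 − P(N ≤ 9) ≈ 0.1777.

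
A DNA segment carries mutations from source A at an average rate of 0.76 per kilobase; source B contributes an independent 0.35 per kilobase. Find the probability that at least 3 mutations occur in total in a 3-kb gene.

0.6466

Independent Poisson processes superpose: combined rate λ = 0.76 + 0.35 = 1.11 per kilobase.
Over the interval, μ = 1.11 × 3 = 3.33 (a 3-kb gene = 3 kilobases).
P(N ≥ 3) = 1 − P(N ≤ 2) ≈ 0.6466.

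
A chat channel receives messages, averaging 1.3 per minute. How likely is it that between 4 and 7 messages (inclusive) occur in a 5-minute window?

Over the interval, μ = 1.3 × 5 = 6.5 (a 5-minute window = 5 minutes).
P(4 ≤ N ≤ 7) = Σ_{j=4}^{7} e^(−6.5) · 6.5^j/j! ≈ 0.5609.

0.5609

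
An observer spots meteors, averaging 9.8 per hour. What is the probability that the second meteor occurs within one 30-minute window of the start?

Over the interval, μ = 9.8 × 0.5 = 4.9 (a 30-minute window = 0.5 hours).
The second arrival falls in the interval iff at least 2 events occur there: P(S_2 ≤ t) = P(N ≥ 2) = 1 − P(N ≤ 1) ≈ 0.9561.

0.9561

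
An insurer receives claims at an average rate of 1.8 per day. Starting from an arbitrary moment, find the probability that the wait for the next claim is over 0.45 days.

The wait for the next event is exponential with rate λ = 1.8 per day.
P(T > 0.45) = e^(−λt) = e^(−1.8 × 0.45) = e^(−0.81) ≈ 0.4449.

0.4449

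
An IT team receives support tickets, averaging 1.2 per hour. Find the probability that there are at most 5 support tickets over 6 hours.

Over the interval, μ = 1.2 × 6 = 7.2 (6 hours).
P(N ≤ 5) = Σ_{j=0}^{5} e^(−μ) μ^j/j! ≈ 0.2759.

0.2759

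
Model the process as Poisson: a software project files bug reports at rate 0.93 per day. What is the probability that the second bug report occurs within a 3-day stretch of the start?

0.7672

Over the interval, μ = 0.93 × 3 = 2.79 (a 3-day stretch = 3 days).
The second arrival falls in the interval iff at least 2 events occur there: P(S_2 ≤ t) = P(N ≥ 2) = 1 − P(N ≤ 1) ≈ 0.7672.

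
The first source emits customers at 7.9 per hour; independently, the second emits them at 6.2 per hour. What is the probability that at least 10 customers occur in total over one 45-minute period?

Independent Poisson processes superpose: combined rate λ = 7.9 + 6.2 = 14.1 per hour.
Over the interval, μ = 14.1 × 0.75 = 10.575 (a 45-minute period = 0.75 hours).
P(N ≥ 10) = 1 − P(N ≤ 9) ≈ 0.6116.

0.6116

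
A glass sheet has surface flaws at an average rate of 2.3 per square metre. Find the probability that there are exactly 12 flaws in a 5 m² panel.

0.1131

Over the interval, μ = 2.3 × 5 = 11.5 (a 5 m² panel = 5 square metres).
P(N = 12) = e^(−μ) μ^12/12! = e^(−11.5) · 11.5^12/479001600 ≈ 0.1131.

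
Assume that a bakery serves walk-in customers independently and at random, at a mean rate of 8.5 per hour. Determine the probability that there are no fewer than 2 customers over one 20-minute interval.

0.7745

Over the interval, μ = 8.5 × 1/3 ≈ 2.83333 (a 20-minute interval = 1/3 hours).
P(N ≥ 2) = 1 − P(N ≤ 1) = 1 − Σ_{j=0}^{1} e^(−μ) μ^j/j! ≈ 0.7745.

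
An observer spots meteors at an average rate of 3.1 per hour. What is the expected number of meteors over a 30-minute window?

1.55

E[N] = λt = 3.1 × 0.5 = 1.55 (a 30-minute window = 0.5 hours).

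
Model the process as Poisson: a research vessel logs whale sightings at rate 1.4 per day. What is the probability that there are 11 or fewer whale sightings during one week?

Over the interval, μ = 1.4 × 7 = 9.8 (a week = 7 days).
P(N ≤ 11) = Σ_{j=0}^{11} e^(−μ) μ^j/j! ≈ 0.7193.

0.7193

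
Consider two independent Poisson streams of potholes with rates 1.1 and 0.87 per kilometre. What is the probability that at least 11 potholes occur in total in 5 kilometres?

Independent Poisson processes superpose: combined rate λ = 1.1 + 0.87 = 1.97 per kilometre.
Over the interval, μ = 1.97 × 5 = 9.85 (5 kilometres).
P(N ≥ 11) = 1 − P(N ≤ 10) ≈ 0.3982.

0.3982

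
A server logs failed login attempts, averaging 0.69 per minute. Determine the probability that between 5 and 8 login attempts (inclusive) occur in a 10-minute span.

Over the interval, μ = 0.69 × 10 = 6.9 (a 10-minute span = 10 minutes).
P(5 ≤ N ≤ 8) = Σ_{j=5}^{8} e^(−6.9) · 6.9^j/j! ≈ 0.5597.

0.5597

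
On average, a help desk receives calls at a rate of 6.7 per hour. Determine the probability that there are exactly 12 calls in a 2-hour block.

0.1060

Over the interval, μ = 6.7 × 2 = 13.4 (a 2-hour block = 2 hours).
P(N = 12) = e^(−μ) μ^12/12! = e^(−13.4) · 13.4^12/479001600 ≈ 0.1060.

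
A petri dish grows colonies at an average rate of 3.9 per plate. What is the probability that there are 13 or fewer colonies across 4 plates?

0.3083

Over the interval, μ = 3.9 × 4 = 15.6 (4 plates).
P(N ≤ 13) = Σ_{j=0}^{13} e^(−μ) μ^j/j! ≈ 0.3083.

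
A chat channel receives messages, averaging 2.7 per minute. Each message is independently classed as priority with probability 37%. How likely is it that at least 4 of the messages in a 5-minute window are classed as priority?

Thinning: the messages that are classed as priority themselves form a Poisson process with rate 0.37 × 2.7 = 0.999 per minute.
Over the interval, μ = 0.999 × 5 = 4.995 (a 5-minute window = 5 minutes).
P(N ≥ 4) = 1 − P(N ≤ 3) ≈ 0.7343.

0.7343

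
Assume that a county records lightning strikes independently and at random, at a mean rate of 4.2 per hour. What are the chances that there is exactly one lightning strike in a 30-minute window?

0.2572

Over the interval, μ = 4.2 × 0.5 = 2.1 (a 30-minute window = 0.5 hours).
P(N = 1) = e^(−μ) μ^1/1! = e^(−2.1) · 2.1^1/1 ≈ 0.2572.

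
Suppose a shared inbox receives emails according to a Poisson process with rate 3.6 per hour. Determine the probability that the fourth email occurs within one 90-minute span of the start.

0.7867

Over the interval, μ = 3.6 × 1.5 = 5.4 (a 90-minute span = 1.5 hours).
The fourth arrival falls in the interval iff at least 4 events occur there: P(S_4 ≤ t) = P(N ≥ 4) = 1 − P(N ≤ 3) ≈ 0.7867.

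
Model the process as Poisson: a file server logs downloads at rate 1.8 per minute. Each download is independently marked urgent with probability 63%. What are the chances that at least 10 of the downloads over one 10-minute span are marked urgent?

0.6952

Thinning: the downloads that are marked urgent themselves form a Poisson process with rate 0.63 × 1.8 = 1.134 per minute.
Over the interval, μ = 1.134 × 10 = 11.34 (a 10-minute span = 10 minutes).
P(N ≥ 10) = 1 − P(N ≤ 9) ≈ 0.6952.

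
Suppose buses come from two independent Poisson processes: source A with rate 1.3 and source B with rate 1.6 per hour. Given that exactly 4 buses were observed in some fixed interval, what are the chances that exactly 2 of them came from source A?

0.3670

Given the total, each event is independently from source A with probability p = λ_A/(λ_A+λ_B) = 1.3/2.9 ≈ 0.4483.
So K ~ Binomial(4, 1.3/2.9): P(K = 2) = C(4,2) · (1.3/2.9)^2 · (1.6/2.9)^2 ≈ 0.3670.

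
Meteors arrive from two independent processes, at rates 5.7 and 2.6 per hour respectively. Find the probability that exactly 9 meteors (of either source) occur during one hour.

0.1280

Independent Poisson processes superpose: combined rate λ = 5.7 + 2.6 = 8.3 per hour.
So μ = 8.3.
P(N = 9) = e^(−8.3) · 8.3^9/9! ≈ 0.1280.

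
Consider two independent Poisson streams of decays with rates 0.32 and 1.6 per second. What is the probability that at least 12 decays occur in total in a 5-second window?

0.2588

Independent Poisson processes superpose: combined rate λ = 0.32 + 1.6 = 1.92 per second.
Over the interval, μ = 1.92 × 5 = 9.6 (a 5-second window = 5 seconds).
P(N ≥ 12) = 1 − P(N ≤ 11) ≈ 0.2588.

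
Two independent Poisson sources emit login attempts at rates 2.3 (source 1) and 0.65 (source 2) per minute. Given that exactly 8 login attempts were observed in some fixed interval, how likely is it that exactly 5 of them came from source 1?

Given the total, each event is independently from source 1 with probability p = λ_1/(λ_1+λ_2) = 2.3/2.95 ≈ 0.7797.
So K ~ Binomial(8, 2.3/2.95): P(K = 5) = C(8,5) · (2.3/2.95)^5 · (0.65/2.95)^3 ≈ 0.1726.

0.1726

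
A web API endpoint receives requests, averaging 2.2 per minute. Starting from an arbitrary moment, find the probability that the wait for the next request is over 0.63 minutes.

The wait for the next event is exponential with rate λ = 2.2 per minute.
P(T > 0.63) = e^(−λt) = e^(−2.2 × 0.63) = e^(−1.386) ≈ 0.2501.

0.2501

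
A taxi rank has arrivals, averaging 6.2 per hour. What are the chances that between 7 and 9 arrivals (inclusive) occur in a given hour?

With mean μ = 6.2 per hour,
P(7 ≤ N ≤ 9) = Σ_{j=7}^{9} e^(−6.2) · 6.2^j/j! ≈ 0.3274.

0.3274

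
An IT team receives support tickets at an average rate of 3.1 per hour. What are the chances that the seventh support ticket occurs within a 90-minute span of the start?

0.1886

Over the interval, μ = 3.1 × 1.5 = 4.65 (a 90-minute span = 1.5 hours).
The seventh arrival falls in the interval iff at least 7 events occur there: P(S_7 ≤ t) = P(N ≥ 7) = 1 − P(N ≤ 6) ≈ 0.1886.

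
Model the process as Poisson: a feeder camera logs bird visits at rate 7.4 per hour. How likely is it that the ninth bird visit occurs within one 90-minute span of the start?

Over the interval, μ = 7.4 × 1.5 = 11.1 (a 90-minute span = 1.5 hours).
The ninth arrival falls in the interval iff at least 9 events occur there: P(S_9 ≤ t) = P(N ≥ 9) = 1 − P(N ≤ 8) ≈ 0.7768.

0.7768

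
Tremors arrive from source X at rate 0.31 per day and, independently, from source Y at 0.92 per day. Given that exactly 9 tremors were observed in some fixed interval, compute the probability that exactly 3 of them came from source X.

0.2355

Given the total, each event is independently from source X with probability p = λ_X/(λ_X+λ_Y) = 0.31/1.23 ≈ 0.2520.
So K ~ Binomial(9, 0.31/1.23): P(K = 3) = C(9,3) · (0.31/1.23)^3 · (0.92/1.23)^6 ≈ 0.2355.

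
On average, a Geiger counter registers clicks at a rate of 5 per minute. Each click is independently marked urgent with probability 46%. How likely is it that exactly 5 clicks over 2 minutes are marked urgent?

Thinning: the clicks that are marked urgent themselves form a Poisson process with rate 0.46 × 5 = 2.3 per minute.
Over the interval, μ = 2.3 × 2 = 4.6 (2 minutes).
P(N = 5) = e^(−4.6) · 4.6^5/5! ≈ 0.1725.

0.1725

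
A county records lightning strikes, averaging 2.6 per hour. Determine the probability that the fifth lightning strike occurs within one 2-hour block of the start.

Over the interval, μ = 2.6 × 2 = 5.2 (a 2-hour block = 2 hours).
The fifth arrival falls in the interval iff at least 5 events occur there: P(S_5 ≤ t) = P(N ≥ 5) = 1 − P(N ≤ 4) ≈ 0.5939.

0.5939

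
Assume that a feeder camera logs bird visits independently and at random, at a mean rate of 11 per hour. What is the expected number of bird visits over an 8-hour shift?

88

E[N] = λt = 11 × 8 = 88 (an 8-hour shift = 8 hours).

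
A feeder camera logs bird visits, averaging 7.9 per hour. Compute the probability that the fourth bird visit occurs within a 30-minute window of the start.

0.5567

Over the interval, μ = 7.9 × 0.5 = 3.95 (a 30-minute window = 0.5 hours).
The fourth arrival falls in the interval iff at least 4 events occur there: P(S_4 ≤ t) = P(N ≥ 4) = 1 − P(N ≤ 3) ≈ 0.5567.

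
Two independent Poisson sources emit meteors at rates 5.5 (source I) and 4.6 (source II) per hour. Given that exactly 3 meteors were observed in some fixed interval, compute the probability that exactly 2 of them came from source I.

Given the total, each event is independently from source I with probability p = λ_I/(λ_I+λ_II) = 5.5/10.1 ≈ 0.5446.
So K ~ Binomial(3, 5.5/10.1): P(K = 2) = C(3,2) · (5.5/10.1)^2 · (4.6/10.1)^1 ≈ 0.4052.

0.4052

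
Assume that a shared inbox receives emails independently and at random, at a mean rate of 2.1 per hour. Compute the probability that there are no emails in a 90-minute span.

0.0429

Over the interval, μ = 2.1 × 1.5 = 3.15 (a 90-minute span = 1.5 hours).
P(N = 0) = e^(−μ) μ^0/0! = e^(−3.15) · 3.15^0/1 ≈ 0.0429.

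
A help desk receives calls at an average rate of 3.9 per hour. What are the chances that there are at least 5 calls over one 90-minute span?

0.6944

Over the interval, μ = 3.9 × 1.5 = 5.85 (a 90-minute span = 1.5 hours).
P(N ≥ 5) = 1 − P(N ≤ 4) = 1 − Σ_{j=0}^{4} e^(−μ) μ^j/j! ≈ 0.6944.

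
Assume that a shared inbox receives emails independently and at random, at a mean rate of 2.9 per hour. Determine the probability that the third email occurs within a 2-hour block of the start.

Over the interval, μ = 2.9 × 2 = 5.8 (a 2-hour block = 2 hours).
The third arrival falls in the interval iff at least 3 events occur there: P(S_3 ≤ t) = P(N ≥ 3) = 1 − P(N ≤ 2) ≈ 0.9285.

0.9285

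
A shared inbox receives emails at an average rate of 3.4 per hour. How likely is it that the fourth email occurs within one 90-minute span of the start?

0.7487

Over the interval, μ = 3.4 × 1.5 = 5.1 (a 90-minute span = 1.5 hours).
The fourth arrival falls in the interval iff at least 4 events occur there: P(S_4 ≤ t) = P(N ≥ 4) = 1 − P(N ≤ 3) ≈ 0.7487.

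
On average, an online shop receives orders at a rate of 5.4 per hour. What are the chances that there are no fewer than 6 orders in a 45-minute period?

Over the interval, μ = 5.4 × 0.75 = 4.05 (a 45-minute period = 0.75 hours).
P(N ≥ 6) = 1 − P(N ≤ 5) = 1 − Σ_{j=0}^{5} e^(−μ) μ^j/j! ≈ 0.2227.

0.2227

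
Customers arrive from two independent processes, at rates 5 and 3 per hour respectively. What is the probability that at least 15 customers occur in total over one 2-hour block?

0.6325

Independent Poisson processes superpose: combined rate λ = 5 + 3 = 8 per hour.
Over the interval, μ = 8 × 2 = 16 (a 2-hour block = 2 hours).
P(N ≥ 15) = 1 − P(N ≤ 14) ≈ 0.6325.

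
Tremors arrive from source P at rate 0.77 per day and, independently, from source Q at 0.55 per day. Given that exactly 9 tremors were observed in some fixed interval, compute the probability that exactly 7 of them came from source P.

0.1436

Given the total, each event is independently from source P with probability p = λ_P/(λ_P+λ_Q) = 0.77/1.32 ≈ 0.5833.
So K ~ Binomial(9, 0.77/1.32): P(K = 7) = C(9,7) · (0.77/1.32)^7 · (0.55/1.32)^2 ≈ 0.1436.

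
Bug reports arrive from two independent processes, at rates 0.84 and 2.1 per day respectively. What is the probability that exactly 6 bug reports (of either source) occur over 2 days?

Independent Poisson processes superpose: combined rate λ = 0.84 + 2.1 = 2.94 per day.
Over the interval, μ = 2.94 × 2 = 5.88 (2 days).
P(N = 6) = e^(−5.88) · 5.88^6/6! ≈ 0.1604.

0.1604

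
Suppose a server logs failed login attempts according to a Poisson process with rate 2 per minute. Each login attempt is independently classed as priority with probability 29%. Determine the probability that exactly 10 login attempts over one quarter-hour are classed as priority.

0.1140

Thinning: the login attempts that are classed as priority themselves form a Poisson process with rate 0.29 × 2 = 0.58 per minute.
Over the interval, μ = 0.58 × 15 = 8.7 (a quarter-hour = 15 minutes).
P(N = 10) = e^(−8.7) · 8.7^10/10! ≈ 0.1140.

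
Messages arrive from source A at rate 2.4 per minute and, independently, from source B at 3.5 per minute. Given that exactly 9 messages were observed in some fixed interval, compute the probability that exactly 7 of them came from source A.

0.0233

Given the total, each event is independently from source A with probability p = λ_A/(λ_A+λ_B) = 2.4/5.9 ≈ 0.4068.
So K ~ Binomial(9, 2.4/5.9): P(K = 7) = C(9,7) · (2.4/5.9)^7 · (3.5/5.9)^2 ≈ 0.0233.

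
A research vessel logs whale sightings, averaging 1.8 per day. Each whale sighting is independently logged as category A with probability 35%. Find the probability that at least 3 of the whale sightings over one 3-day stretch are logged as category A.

Thinning: the whale sightings that are logged as category A themselves form a Poisson process with rate 0.35 × 1.8 = 0.63 per day.
Over the interval, μ = 0.63 × 3 = 1.89 (a 3-day stretch = 3 days).
P(N ≥ 3) = 1 − P(N ≤ 2) ≈ 0.2936.

0.2936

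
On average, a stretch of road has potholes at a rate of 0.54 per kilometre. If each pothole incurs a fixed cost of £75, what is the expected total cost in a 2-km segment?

E[N] = 0.54 × 2 = 1.08 (a 2-km segment = 2 kilometres); E[cost] = 1.08 × £75 = £81.

£81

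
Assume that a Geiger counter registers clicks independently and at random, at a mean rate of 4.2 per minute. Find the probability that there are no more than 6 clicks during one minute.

With mean μ = 4.2 per minute,
P(N ≤ 6) = Σ_{j=0}^{6} e^(−μ) μ^j/j! ≈ 0.8675.

0.8675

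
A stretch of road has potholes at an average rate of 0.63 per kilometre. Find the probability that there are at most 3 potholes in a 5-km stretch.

Over the interval, μ = 0.63 × 5 = 3.15 (a 5-km stretch = 5 kilometres).
P(N ≤ 3) = Σ_{j=0}^{3} e^(−μ) μ^j/j! ≈ 0.6137.

0.6137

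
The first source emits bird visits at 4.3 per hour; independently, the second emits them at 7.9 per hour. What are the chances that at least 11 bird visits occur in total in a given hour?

Independent Poisson processes superpose: combined rate λ = 4.3 + 7.9 = 12.2 per hour.
So μ = 12.2.
P(N ≥ 11) = 1 − P(N ≤ 10) ≈ 0.6734.

0.6734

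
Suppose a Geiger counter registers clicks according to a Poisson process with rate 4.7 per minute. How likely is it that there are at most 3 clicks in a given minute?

With mean μ = 4.7 per minute,
P(N ≤ 3) = Σ_{j=0}^{3} e^(−μ) μ^j/j! ≈ 0.3097.

0.3097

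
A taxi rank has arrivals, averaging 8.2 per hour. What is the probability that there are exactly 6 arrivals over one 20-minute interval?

0.0376

Over the interval, μ = 8.2 × 1/3 ≈ 2.73333 (a 20-minute interval = 1/3 hours).
P(N = 6) = e^(−μ) μ^6/6! = e^(−2.73333) · 2.73333^6/720 ≈ 0.0376.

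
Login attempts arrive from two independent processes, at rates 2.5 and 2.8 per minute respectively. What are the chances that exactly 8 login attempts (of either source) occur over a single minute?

Independent Poisson processes superpose: combined rate λ = 2.5 + 2.8 = 5.3 per minute.
So μ = 5.3.
P(N = 8) = e^(−5.3) · 5.3^8/8! ≈ 0.0771.

0.0771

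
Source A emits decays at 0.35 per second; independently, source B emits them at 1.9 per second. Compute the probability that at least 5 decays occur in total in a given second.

0.0780

Independent Poisson processes superpose: combined rate λ = 0.35 + 1.9 = 2.25 per second.
So μ = 2.25.
P(N ≥ 5) = 1 − P(N ≤ 4) ≈ 0.0780.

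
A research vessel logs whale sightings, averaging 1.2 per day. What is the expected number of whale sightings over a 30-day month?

36

E[N] = λt = 1.2 × 30 = 36 (a 30-day month = 30 days).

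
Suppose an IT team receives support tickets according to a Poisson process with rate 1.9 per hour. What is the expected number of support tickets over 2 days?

91.2

E[N] = λt = 1.9 × 48 = 91.2 (2 days = 48 hours).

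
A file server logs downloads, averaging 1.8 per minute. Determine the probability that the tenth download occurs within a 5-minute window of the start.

0.4126

Over the interval, μ = 1.8 × 5 = 9 (a 5-minute window = 5 minutes).
The tenth arrival falls in the interval iff at least 10 events occur there: P(S_10 ≤ t) = P(N ≥ 10) = 1 − P(N ≤ 9) ≈ 0.4126.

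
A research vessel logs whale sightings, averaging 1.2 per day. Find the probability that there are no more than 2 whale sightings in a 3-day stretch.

Over the interval, μ = 1.2 × 3 = 3.6 (a 3-day stretch = 3 days).
P(N ≤ 2) = Σ_{j=0}^{2} e^(−μ) μ^j/j! ≈ 0.3027.

0.3027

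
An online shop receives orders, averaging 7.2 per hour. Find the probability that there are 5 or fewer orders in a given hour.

0.2759

With mean μ = 7.2 per hour,
P(N ≤ 5) = Σ_{j=0}^{5} e^(−μ) μ^j/j! ≈ 0.2759.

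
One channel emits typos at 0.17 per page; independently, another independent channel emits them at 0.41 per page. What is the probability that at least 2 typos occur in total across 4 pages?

0.6737

Independent Poisson processes superpose: combined rate λ = 0.17 + 0.41 = 0.58 per page.
Over the interval, μ = 0.58 × 4 = 2.32 (4 pages).
P(N ≥ 2) = 1 − P(N ≤ 1) ≈ 0.6737.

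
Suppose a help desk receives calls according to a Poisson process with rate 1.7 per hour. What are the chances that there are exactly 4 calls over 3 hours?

Over the interval, μ = 1.7 × 3 = 5.1 (3 hours).
P(N = 4) = e^(−μ) μ^4/4! = e^(−5.1) · 5.1^4/24 ≈ 0.1719.

0.1719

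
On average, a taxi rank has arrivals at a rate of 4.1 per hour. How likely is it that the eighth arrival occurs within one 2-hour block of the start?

Over the interval, μ = 4.1 × 2 = 8.2 (a 2-hour block = 2 hours).
The eighth arrival falls in the interval iff at least 8 events occur there: P(S_8 ≤ t) = P(N ≥ 8) = 1 − P(N ≤ 7) ≈ 0.5746.

0.5746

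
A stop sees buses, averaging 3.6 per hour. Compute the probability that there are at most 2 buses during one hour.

0.3027

With mean μ = 3.6 per hour,
P(N ≤ 2) = Σ_{j=0}^{2} e^(−μ) μ^j/j! ≈ 0.3027.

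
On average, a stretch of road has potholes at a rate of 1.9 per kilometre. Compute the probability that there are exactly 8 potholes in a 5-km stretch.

0.1232

Over the interval, μ = 1.9 × 5 = 9.5 (a 5-km stretch = 5 kilometres).
P(N = 8) = e^(−μ) μ^8/8! = e^(−9.5) · 9.5^8/40320 ≈ 0.1232.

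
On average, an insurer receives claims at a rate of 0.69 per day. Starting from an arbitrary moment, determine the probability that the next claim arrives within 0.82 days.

0.4321

Inter-arrival times are exponential with rate λ = 0.69 per day.
P(T ≤ 0.82) = 1 − e^(−λt) = 1 − e^(−0.69 × 0.82) = 1 − e^(−0.5658) ≈ 0.4321.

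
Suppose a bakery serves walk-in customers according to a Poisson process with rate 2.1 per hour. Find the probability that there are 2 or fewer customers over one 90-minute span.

Over the interval, μ = 2.1 × 1.5 = 3.15 (a 90-minute span = 1.5 hours).
P(N ≤ 2) = Σ_{j=0}^{2} e^(−μ) μ^j/j! ≈ 0.3904.

0.3904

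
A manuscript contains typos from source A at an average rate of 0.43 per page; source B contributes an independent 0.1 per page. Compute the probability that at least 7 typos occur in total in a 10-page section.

Independent Poisson processes superpose: combined rate λ = 0.43 + 0.1 = 0.53 per page.
Over the interval, μ = 0.53 × 10 = 5.3 (a 10-page section = 10 pages).
P(N ≥ 7) = 1 − P(N ≤ 6) ≈ 0.2829.

0.2829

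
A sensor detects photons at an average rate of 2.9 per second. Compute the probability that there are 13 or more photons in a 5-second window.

Over the interval, μ = 2.9 × 5 = 14.5 (a 5-second window = 5 seconds).
P(N ≥ 13) = 1 − P(N ≤ 12) = 1 − Σ_{j=0}^{12} e^(−μ) μ^j/j! ≈ 0.6889.

0.6889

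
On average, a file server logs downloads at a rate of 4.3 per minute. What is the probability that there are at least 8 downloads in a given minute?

With mean μ = 4.3 per minute,
P(N ≥ 8) = 1 − P(N ≤ 7) = 1 − Σ_{j=0}^{7} e^(−μ) μ^j/j! ≈ 0.0710.

0.0710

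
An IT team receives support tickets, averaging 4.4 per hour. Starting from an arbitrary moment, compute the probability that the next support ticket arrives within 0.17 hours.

Inter-arrival times are exponential with rate λ = 4.4 per hour.
P(T ≤ 0.17) = 1 − e^(−λt) = 1 − e^(−4.4 × 0.17) = 1 − e^(−0.748) ≈ 0.5267.

0.5267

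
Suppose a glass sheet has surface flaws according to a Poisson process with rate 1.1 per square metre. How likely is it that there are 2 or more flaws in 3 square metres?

Over the interval, μ = 1.1 × 3 = 3.3 (3 square metres).
P(N ≥ 2) = 1 − P(N ≤ 1) = 1 − Σ_{j=0}^{1} e^(−μ) μ^j/j! ≈ 0.8414.

0.8414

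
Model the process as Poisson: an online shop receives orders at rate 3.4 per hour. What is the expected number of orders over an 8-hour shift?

E[N] = λt = 3.4 × 8 = 27.2 (an 8-hour shift = 8 hours).

27.2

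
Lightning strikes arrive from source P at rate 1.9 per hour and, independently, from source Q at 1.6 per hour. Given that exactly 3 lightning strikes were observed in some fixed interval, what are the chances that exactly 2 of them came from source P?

Given the total, each event is independently from source P with probability p = λ_P/(λ_P+λ_Q) = 1.9/3.5 ≈ 0.5429.
So K ~ Binomial(3, 1.9/3.5): P(K = 2) = C(3,2) · (1.9/3.5)^2 · (1.6/3.5)^1 ≈ 0.4042.

0.4042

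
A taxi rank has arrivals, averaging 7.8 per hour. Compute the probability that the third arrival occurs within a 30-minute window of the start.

0.7469

Over the interval, μ = 7.8 × 0.5 = 3.9 (a 30-minute window = 0.5 hours).
The third arrival falls in the interval iff at least 3 events occur there: P(S_3 ≤ t) = P(N ≥ 3) = 1 − P(N ≤ 2) ≈ 0.7469.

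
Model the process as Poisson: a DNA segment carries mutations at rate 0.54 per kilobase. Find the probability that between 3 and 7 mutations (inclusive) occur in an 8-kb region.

Over the interval, μ = 0.54 × 8 = 4.32 (an 8-kb region = 8 kilobases).
P(3 ≤ N ≤ 7) = Σ_{j=3}^{7} e^(−4.32) · 4.32^j/j! ≈ 0.7326.

0.7326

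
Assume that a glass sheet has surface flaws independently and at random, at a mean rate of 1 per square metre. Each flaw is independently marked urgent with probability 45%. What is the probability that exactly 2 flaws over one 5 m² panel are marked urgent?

0.2668

Thinning: the flaws that are marked urgent themselves form a Poisson process with rate 0.45 × 1 = 0.45 per square metre.
Over the interval, μ = 0.45 × 5 = 2.25 (a 5 m² panel = 5 square metres).
P(N = 2) = e^(−2.25) · 2.25^2/2! ≈ 0.2668.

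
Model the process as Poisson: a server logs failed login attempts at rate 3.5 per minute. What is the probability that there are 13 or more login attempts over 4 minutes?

0.6415

Over the interval, μ = 3.5 × 4 = 14 (4 minutes).
P(N ≥ 13) = 1 − P(N ≤ 12) = 1 − Σ_{j=0}^{12} e^(−μ) μ^j/j! ≈ 0.6415.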